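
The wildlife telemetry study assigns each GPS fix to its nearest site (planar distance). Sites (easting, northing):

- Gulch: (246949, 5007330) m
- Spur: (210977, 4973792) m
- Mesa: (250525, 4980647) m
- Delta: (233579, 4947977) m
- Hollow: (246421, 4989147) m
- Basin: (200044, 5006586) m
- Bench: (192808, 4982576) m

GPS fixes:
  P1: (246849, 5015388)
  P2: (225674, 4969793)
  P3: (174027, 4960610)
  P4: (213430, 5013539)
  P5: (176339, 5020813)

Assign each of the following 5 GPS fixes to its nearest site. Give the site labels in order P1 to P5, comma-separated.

Gulch, Spur, Bench, Basin, Basin

P1 → Gulch (d²=64941364.00)
P2 → Spur (d²=231993810.00)
P3 → Bench (d²=835231117.00)
P4 → Basin (d²=227529205.00)
P5 → Basin (d²=764334554.00)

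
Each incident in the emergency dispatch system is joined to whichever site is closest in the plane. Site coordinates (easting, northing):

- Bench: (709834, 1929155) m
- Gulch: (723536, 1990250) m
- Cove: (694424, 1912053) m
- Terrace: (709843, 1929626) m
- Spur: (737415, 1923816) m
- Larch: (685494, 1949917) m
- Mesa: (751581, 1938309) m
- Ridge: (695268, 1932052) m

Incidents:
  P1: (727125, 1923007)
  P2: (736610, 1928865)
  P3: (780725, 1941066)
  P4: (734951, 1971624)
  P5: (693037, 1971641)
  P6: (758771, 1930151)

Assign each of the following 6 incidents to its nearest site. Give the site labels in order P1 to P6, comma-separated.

Spur, Spur, Mesa, Gulch, Larch, Mesa

P1 → Spur (d²=106538581.00)
P2 → Spur (d²=26140426.00)
P3 → Mesa (d²=856973785.00)
P4 → Gulch (d²=477230101.00)
P5 → Larch (d²=528829025.00)
P6 → Mesa (d²=118249064.00)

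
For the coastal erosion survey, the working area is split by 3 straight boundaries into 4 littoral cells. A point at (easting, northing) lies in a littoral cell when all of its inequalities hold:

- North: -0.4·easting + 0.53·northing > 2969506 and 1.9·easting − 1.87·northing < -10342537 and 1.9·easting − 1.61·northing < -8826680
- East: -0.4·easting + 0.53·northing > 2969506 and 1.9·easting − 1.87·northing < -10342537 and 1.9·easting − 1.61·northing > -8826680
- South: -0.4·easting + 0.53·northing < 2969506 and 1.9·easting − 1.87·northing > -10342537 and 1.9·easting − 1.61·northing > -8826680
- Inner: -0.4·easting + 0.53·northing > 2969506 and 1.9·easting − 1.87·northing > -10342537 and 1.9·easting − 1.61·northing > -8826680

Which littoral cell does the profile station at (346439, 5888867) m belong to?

-0.4·346439 + 0.53·5888867 = 2982523.910, which is > 2969506
1.9·346439 − 1.87·5888867 = -10353947.190, which is < -10342537
1.9·346439 − 1.61·5888867 = -8822841.770, which is > -8826680
This sign pattern matches East.

East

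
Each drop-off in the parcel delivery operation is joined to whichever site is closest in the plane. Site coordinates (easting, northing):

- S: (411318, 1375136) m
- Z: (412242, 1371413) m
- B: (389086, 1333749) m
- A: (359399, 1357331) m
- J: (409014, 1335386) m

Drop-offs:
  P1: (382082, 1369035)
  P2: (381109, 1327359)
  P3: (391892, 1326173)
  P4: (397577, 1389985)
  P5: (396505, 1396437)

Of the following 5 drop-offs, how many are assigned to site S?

P1 → A
P2 → B
P3 → B
P4 → S
P5 → S
2 of the 5 go to S.

2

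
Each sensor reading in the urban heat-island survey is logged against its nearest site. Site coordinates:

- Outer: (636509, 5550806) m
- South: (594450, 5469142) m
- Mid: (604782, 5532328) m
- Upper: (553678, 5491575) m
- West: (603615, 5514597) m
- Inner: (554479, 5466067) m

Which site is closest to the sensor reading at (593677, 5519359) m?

West

Squared distances to each site:
Outer: 2823494033.000; South: 2522344618.000; Mid: 291515986.000; Upper: 2371870657.000; West: 121440488.000; Inner: 4376520468.000.
Minimum at West.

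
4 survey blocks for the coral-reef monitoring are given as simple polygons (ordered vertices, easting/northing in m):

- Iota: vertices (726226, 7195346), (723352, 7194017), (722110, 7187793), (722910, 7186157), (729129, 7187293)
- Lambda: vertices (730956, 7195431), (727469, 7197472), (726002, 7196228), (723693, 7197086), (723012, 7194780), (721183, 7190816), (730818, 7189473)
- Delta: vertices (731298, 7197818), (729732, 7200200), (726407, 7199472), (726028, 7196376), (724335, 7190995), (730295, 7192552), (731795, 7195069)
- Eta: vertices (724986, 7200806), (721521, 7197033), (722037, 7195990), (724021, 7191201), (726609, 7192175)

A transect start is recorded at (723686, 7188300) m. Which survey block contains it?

Iota

Cast a ray rightward from (723686, 7188300). For each polygon, the edges (by vertex number in listed order) whose endpoints lie on opposite sides of northing = 7188300, where each meets that height, and whether that is right or left of the point:
Iota: 2–3 at easting≈722211.2 (left), 5–1 at easting≈728766.0 (right) → 1 crossing.
Lambda: no edge straddles that height → 0 crossings.
Delta: no edge straddles that height → 0 crossings.
Eta: no edge straddles that height → 0 crossings.
Only Iota has an odd count, so the point is inside Iota.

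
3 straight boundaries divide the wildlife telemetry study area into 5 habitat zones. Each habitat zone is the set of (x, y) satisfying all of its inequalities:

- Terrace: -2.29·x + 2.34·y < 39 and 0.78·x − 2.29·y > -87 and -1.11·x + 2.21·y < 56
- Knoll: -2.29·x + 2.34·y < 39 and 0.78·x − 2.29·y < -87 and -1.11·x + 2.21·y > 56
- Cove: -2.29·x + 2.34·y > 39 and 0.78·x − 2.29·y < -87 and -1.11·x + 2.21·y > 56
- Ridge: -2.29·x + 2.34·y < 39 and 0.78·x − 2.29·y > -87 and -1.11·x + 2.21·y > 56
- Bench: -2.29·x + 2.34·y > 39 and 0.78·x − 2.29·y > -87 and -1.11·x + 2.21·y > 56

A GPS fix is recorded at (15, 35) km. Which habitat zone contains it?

-2.29·15 + 2.34·35 = 47.550, which is > 39
0.78·15 − 2.29·35 = -68.450, which is > -87
-1.11·15 + 2.21·35 = 60.700, which is > 56
This sign pattern matches Bench.

Bench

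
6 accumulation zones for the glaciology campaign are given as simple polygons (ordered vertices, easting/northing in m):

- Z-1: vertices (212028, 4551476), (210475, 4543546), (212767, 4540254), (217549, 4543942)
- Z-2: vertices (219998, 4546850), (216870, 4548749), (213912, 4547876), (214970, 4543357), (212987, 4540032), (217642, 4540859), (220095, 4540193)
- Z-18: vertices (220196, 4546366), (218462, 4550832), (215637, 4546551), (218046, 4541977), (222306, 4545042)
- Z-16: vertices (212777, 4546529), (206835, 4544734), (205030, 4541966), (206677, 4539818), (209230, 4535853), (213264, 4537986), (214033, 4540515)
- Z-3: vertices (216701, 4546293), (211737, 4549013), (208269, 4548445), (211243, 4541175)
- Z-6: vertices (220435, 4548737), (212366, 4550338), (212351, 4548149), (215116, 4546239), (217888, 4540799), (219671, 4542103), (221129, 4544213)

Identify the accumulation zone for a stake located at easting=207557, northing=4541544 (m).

Cast a ray rightward from (207557, 4541544). For each polygon, the edges (by vertex number in listed order) whose endpoints lie on opposite sides of northing = 4541544, where each meets that height, and whether that is right or left of the point:
Z-1: 2–3 at easting≈211868.9 (right), 3–4 at easting≈214439.7 (right) → 2 crossings.
Z-2: 4–5 at easting≈213888.7 (right), 7–1 at easting≈220075.3 (right) → 2 crossings.
Z-18: no edge straddles that height → 0 crossings.
Z-16: 3–4 at easting≈205353.6 (left), 7–1 at easting≈213818.1 (right) → 1 crossing.
Z-3: 3–4 at easting≈211092.1 (right), 4–1 at easting≈211636.5 (right) → 2 crossings.
Z-6: 4–5 at easting≈217508.4 (right), 5–6 at easting≈218906.7 (right) → 2 crossings.
Only Z-16 has an odd count, so the point is inside Z-16.

Z-16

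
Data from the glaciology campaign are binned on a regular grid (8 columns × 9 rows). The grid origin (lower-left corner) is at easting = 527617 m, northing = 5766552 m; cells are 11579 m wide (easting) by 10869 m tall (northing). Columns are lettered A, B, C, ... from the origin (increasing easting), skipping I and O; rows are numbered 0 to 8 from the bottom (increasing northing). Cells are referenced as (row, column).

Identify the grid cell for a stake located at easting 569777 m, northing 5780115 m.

(1, D)

Column index: ⌊(569777 − 527617) / 11579⌋ = ⌊3.641⌋ = 3 → column D
Row offset from origin: ⌊(5780115 − 5766552) / 10869⌋ = ⌊1.248⌋ = 1 → row 1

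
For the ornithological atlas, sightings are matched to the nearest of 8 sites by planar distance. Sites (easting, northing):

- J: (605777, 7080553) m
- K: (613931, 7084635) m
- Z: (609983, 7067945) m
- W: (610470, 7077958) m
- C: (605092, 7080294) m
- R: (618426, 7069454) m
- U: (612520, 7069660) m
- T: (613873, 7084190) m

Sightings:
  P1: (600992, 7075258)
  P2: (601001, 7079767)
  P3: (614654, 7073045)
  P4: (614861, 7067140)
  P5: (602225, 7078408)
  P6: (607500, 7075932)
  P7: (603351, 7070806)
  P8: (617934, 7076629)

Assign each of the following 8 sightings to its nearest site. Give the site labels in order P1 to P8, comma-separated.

P1 → C (d²=42171296.00)
P2 → C (d²=17014010.00)
P3 → U (d²=16012181.00)
P4 → U (d²=11830681.00)
P5 → C (d²=11776685.00)
P6 → W (d²=12925576.00)
P7 → Z (d²=52168745.00)
P8 → R (d²=51722689.00)

C, C, U, U, C, W, Z, R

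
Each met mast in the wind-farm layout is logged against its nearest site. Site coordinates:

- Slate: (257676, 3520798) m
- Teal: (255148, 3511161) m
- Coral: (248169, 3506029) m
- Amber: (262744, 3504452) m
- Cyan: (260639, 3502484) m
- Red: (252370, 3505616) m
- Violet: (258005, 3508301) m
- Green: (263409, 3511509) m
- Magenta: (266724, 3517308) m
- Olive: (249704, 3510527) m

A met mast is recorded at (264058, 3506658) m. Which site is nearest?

Squared distances to each site:
Slate: 240669524.000; Teal: 99665109.000; Coral: 252855962.000; Amber: 6593032.000; Cyan: 29111837.000; Red: 137695108.000; Violet: 39338258.000; Green: 23953402.000; Magenta: 120530056.000; Olive: 221006477.000.
Minimum at Amber.

Amber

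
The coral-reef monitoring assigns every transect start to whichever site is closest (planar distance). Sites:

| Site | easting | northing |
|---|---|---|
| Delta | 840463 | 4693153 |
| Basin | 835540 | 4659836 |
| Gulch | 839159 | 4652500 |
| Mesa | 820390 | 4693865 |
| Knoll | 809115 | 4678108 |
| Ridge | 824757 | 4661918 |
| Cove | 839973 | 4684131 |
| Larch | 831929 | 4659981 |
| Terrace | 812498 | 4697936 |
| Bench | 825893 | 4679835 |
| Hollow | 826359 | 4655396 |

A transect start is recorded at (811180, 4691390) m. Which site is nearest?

Squared distances to each site:
Delta: 860602258.000; Basin: 1589064516.000; Gulch: 2295256541.000; Mesa: 90949725.000; Knoll: 180675749.000; Ridge: 1052933713.000; Cove: 881729930.000; Larch: 1417046282.000; Terrace: 44587240.000; Bench: 349990394.000; Hollow: 1525970077.000.
Minimum at Terrace.

Terrace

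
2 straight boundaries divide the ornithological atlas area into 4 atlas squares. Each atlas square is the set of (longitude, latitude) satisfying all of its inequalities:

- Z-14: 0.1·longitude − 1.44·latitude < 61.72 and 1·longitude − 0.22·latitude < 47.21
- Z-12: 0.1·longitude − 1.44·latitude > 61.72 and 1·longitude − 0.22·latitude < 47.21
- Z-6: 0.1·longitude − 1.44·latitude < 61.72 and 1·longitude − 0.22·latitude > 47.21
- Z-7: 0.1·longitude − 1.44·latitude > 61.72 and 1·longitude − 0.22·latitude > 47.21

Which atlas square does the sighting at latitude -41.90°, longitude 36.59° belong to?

0.1·36.59 − 1.44·-41.90 = 63.995, which is > 61.72
1·36.59 − 0.22·-41.90 = 45.808, which is < 47.21
This sign pattern matches Z-12.

Z-12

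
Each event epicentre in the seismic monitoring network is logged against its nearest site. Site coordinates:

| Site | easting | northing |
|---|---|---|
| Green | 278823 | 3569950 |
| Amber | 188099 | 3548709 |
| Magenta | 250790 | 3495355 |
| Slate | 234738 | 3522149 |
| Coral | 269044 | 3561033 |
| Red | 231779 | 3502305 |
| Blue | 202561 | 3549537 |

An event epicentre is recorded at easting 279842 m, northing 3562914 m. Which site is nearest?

Squared distances to each site:
Green: 50543657.000; Amber: 8618560074.000; Magenta: 5408237185.000; Slate: 3696156041.000; Coral: 120134965.000; Red: 5983502850.000; Blue: 6151297090.000.
Minimum at Green.

Green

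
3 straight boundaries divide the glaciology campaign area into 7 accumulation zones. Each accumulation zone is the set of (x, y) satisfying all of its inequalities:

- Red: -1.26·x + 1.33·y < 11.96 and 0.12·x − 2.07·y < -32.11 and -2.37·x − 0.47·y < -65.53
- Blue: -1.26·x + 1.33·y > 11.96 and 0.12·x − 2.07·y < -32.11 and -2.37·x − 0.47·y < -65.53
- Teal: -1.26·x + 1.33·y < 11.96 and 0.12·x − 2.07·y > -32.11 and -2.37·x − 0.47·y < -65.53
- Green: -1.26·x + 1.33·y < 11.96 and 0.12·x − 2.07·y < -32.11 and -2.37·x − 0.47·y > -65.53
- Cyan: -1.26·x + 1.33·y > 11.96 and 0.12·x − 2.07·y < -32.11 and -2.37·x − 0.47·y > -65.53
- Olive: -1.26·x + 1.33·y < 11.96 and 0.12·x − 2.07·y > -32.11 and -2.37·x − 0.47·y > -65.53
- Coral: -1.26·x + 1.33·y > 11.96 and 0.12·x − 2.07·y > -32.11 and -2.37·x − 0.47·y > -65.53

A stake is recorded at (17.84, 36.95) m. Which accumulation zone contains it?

-1.26·17.84 + 1.33·36.95 = 26.665, which is > 11.96
0.12·17.84 − 2.07·36.95 = -74.346, which is < -32.11
-2.37·17.84 − 0.47·36.95 = -59.647, which is > -65.53
This sign pattern matches Cyan.

Cyan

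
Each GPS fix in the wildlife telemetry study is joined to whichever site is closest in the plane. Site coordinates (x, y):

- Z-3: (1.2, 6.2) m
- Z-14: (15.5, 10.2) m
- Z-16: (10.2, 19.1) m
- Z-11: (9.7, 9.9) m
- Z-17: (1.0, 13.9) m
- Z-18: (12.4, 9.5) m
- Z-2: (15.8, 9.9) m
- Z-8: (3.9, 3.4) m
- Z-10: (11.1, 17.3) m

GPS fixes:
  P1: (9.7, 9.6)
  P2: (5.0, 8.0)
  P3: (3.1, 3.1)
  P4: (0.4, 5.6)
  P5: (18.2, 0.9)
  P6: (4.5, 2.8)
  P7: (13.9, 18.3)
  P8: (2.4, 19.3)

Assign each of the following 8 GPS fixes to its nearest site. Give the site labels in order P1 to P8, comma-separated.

P1 → Z-11 (d²=0.09)
P2 → Z-3 (d²=17.68)
P3 → Z-8 (d²=0.73)
P4 → Z-3 (d²=1.00)
P5 → Z-2 (d²=86.76)
P6 → Z-8 (d²=0.72)
P7 → Z-10 (d²=8.84)
P8 → Z-17 (d²=31.12)

Z-11, Z-3, Z-8, Z-3, Z-2, Z-8, Z-10, Z-17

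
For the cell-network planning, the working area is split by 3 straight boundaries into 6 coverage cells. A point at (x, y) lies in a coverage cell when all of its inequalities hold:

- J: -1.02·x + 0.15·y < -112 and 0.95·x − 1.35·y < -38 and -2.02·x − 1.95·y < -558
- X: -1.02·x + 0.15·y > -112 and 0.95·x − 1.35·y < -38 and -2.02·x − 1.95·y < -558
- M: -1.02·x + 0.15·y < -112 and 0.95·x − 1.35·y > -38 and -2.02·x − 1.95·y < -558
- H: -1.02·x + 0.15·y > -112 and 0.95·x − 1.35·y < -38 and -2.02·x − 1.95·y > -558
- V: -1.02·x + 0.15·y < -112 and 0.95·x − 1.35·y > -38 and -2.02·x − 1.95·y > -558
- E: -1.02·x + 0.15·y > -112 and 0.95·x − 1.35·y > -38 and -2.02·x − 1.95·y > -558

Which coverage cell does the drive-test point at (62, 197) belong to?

-1.02·62 + 0.15·197 = -33.690, which is > -112
0.95·62 − 1.35·197 = -207.050, which is < -38
-2.02·62 − 1.95·197 = -509.390, which is > -558
This sign pattern matches H.

H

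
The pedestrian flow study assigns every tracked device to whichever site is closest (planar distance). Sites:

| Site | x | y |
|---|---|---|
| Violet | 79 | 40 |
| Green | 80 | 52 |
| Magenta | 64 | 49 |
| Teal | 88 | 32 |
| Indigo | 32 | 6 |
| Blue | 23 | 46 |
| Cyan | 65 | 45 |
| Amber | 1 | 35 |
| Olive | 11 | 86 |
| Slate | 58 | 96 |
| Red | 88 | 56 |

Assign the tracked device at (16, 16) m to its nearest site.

Indigo

Squared distances to each site:
Violet: 4545.000; Green: 5392.000; Magenta: 3393.000; Teal: 5440.000; Indigo: 356.000; Blue: 949.000; Cyan: 3242.000; Amber: 586.000; Olive: 4925.000; Slate: 8164.000; Red: 6784.000.
Minimum at Indigo.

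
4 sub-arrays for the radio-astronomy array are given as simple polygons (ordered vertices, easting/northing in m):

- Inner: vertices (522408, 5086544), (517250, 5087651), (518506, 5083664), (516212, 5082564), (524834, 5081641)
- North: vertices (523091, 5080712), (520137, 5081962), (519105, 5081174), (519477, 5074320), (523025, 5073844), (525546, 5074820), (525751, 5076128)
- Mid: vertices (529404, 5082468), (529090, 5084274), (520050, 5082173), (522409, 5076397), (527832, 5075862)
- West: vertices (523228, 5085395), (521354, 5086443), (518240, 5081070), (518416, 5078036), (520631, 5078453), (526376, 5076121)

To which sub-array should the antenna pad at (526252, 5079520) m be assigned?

Cast a ray rightward from (526252, 5079520). For each polygon, the edges (by vertex number in listed order) whose endpoints lie on opposite sides of northing = 5079520, where each meets that height, and whether that is right or left of the point:
Inner: no edge straddles that height → 0 crossings.
North: 3–4 at easting≈519194.8 (left), 7–1 at easting≈523782.7 (left) → 0 crossings.
Mid: 3–4 at easting≈521133.5 (left), 5–1 at easting≈528702.5 (right) → 1 crossing.
West: 3–4 at easting≈518329.9 (left), 6–1 at easting≈525222.2 (left) → 0 crossings.
Only Mid has an odd count, so the point is inside Mid.

Mid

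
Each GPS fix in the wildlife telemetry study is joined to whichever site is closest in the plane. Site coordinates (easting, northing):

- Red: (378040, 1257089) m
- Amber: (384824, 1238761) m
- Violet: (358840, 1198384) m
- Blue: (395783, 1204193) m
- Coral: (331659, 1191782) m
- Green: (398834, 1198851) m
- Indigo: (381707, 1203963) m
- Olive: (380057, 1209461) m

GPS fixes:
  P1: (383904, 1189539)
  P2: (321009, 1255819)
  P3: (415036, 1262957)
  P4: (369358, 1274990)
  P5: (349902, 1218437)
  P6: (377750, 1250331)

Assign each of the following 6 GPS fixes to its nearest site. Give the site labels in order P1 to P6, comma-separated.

P1 → Indigo (d²=212878585.00)
P2 → Red (d²=3254147861.00)
P3 → Red (d²=1403137440.00)
P4 → Red (d²=395822925.00)
P5 → Violet (d²=482010653.00)
P6 → Red (d²=45754664.00)

Indigo, Red, Red, Red, Violet, Red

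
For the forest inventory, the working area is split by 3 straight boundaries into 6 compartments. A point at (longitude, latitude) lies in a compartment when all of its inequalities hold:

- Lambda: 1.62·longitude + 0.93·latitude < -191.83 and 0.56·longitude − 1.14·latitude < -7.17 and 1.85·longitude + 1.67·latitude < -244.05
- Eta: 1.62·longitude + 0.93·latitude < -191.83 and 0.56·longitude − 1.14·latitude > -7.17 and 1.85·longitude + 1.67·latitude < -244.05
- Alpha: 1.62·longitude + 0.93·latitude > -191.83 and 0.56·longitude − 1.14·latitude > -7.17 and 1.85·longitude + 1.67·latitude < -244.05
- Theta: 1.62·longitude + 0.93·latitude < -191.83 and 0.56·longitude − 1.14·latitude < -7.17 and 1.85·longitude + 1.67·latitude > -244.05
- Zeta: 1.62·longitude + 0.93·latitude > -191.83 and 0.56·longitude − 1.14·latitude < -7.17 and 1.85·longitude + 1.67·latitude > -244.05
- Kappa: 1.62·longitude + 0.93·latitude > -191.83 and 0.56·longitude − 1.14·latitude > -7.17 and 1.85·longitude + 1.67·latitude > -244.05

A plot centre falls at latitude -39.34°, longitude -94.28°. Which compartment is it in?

Zeta

1.62·-94.28 + 0.93·-39.34 = -189.320, which is > -191.83
0.56·-94.28 − 1.14·-39.34 = -7.949, which is < -7.17
1.85·-94.28 + 1.67·-39.34 = -240.116, which is > -244.05
This sign pattern matches Zeta.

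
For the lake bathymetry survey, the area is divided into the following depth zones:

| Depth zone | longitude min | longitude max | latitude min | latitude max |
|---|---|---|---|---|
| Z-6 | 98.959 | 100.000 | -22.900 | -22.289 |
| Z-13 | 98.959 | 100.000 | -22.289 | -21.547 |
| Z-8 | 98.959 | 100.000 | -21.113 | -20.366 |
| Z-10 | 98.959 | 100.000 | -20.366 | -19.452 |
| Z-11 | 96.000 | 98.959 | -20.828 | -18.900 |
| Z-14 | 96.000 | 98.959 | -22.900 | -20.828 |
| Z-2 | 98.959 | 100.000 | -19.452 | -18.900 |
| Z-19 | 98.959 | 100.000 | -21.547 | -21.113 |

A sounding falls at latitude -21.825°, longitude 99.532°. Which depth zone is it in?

Z-13

The point has longitude = 99.532 and latitude = -21.825.
Only Z-13 satisfies 98.959 ≤ longitude ≤ 100.000 and -22.289 ≤ latitude ≤ -21.547.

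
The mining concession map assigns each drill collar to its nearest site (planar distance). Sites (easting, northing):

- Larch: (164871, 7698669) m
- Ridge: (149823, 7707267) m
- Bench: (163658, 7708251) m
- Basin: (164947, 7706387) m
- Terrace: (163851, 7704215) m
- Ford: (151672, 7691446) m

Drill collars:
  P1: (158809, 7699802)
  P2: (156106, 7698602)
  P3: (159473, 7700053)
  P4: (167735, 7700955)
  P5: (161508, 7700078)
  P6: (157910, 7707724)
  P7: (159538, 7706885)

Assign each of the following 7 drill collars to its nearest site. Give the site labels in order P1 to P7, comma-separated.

Larch, Ford, Larch, Larch, Larch, Bench, Bench

P1 → Larch (d²=38031533.00)
P2 → Ford (d²=70868692.00)
P3 → Larch (d²=31053860.00)
P4 → Larch (d²=13428292.00)
P5 → Larch (d²=13295050.00)
P6 → Bench (d²=33317233.00)
P7 → Bench (d²=18840356.00)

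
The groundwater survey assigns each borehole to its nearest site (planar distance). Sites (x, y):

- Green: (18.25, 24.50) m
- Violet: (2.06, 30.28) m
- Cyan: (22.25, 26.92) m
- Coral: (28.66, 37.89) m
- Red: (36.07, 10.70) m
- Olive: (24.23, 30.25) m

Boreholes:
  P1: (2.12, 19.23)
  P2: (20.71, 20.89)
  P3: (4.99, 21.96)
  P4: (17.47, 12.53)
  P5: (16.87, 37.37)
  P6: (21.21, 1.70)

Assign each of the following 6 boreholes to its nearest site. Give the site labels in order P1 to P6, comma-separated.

P1 → Violet (d²=122.11)
P2 → Green (d²=19.08)
P3 → Violet (d²=77.81)
P4 → Green (d²=143.89)
P5 → Olive (d²=104.86)
P6 → Red (d²=301.82)

Violet, Green, Violet, Green, Olive, Red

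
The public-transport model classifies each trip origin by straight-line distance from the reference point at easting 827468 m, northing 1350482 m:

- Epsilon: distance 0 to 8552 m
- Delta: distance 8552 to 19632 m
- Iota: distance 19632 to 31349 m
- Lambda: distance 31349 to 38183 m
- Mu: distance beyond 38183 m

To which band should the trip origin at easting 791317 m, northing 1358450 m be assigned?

Lambda

Distance = √((791317−827468)² + (1358450−1350482)²) = √(1306894801.000 + 63489024.000) = 37018.696 m.
31349 ≤ 37018.696 < 38183 → Lambda.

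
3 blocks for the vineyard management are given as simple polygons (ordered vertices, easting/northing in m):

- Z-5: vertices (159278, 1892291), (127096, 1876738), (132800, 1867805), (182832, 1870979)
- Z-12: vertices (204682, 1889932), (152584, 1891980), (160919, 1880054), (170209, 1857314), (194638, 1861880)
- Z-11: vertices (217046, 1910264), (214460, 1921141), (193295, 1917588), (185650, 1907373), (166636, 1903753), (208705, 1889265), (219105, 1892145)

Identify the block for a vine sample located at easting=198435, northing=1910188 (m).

Z-11

Cast a ray rightward from (198435, 1910188). For each polygon, the edges (by vertex number in listed order) whose endpoints lie on opposite sides of northing = 1910188, where each meets that height, and whether that is right or left of the point:
Z-5: no edge straddles that height → 0 crossings.
Z-12: no edge straddles that height → 0 crossings.
Z-11: 3–4 at easting≈187756.8 (left), 7–1 at easting≈217054.6 (right) → 1 crossing.
Only Z-11 has an odd count, so the point is inside Z-11.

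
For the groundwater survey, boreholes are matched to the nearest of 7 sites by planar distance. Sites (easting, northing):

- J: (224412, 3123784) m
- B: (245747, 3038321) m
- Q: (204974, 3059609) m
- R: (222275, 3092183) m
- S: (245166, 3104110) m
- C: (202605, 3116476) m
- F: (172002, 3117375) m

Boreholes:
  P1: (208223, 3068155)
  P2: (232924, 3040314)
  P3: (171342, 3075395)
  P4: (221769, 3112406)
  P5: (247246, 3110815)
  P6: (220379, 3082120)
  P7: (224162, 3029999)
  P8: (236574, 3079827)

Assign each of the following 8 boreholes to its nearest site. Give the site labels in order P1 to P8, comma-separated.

P1 → Q (d²=83590117.00)
P2 → B (d²=168401378.00)
P3 → Q (d²=1380309220.00)
P4 → J (d²=136444333.00)
P5 → S (d²=49283425.00)
P6 → R (d²=104858785.00)
P7 → B (d²=535167909.00)
P8 → R (d²=357132137.00)

Q, B, Q, J, S, R, B, R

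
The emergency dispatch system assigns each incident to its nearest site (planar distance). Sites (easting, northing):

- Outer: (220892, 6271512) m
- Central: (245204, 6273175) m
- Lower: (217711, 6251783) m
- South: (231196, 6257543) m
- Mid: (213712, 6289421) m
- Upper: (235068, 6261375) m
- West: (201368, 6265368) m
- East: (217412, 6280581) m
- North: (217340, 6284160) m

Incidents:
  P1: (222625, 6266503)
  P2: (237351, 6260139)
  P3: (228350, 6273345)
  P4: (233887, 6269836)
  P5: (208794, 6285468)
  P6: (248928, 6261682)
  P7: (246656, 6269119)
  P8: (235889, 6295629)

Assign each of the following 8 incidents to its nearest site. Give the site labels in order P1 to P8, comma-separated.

P1 → Outer (d²=28093370.00)
P2 → Upper (d²=6739785.00)
P3 → Outer (d²=58981653.00)
P4 → Upper (d²=72983282.00)
P5 → Mid (d²=39812933.00)
P6 → Central (d²=145957225.00)
P7 → Central (d²=18559440.00)
P8 → North (d²=475603362.00)

Outer, Upper, Outer, Upper, Mid, Central, Central, North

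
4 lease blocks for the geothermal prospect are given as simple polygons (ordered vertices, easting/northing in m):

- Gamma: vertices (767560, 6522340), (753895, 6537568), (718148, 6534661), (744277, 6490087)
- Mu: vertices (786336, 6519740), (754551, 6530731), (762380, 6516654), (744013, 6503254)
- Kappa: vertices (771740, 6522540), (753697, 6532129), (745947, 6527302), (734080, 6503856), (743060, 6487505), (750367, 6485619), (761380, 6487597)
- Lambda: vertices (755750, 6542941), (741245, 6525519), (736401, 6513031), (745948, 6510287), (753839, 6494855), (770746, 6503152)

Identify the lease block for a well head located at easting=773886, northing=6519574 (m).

Cast a ray rightward from (773886, 6519574). For each polygon, the edges (by vertex number in listed order) whose endpoints lie on opposite sides of northing = 6519574, where each meets that height, and whether that is right or left of the point:
Gamma: 3–4 at easting≈726991.9 (left), 4–1 at easting≈765563.3 (left) → 0 crossings.
Mu: 2–3 at easting≈760756.0 (left), 4–1 at easting≈785909.8 (right) → 1 crossing.
Kappa: 3–4 at easting≈742035.5 (left), 7–1 at easting≈770860.6 (left) → 0 crossings.
Lambda: 2–3 at easting≈738939.0 (left), 6–1 at easting≈764556.7 (left) → 0 crossings.
Only Mu has an odd count, so the point is inside Mu.

Mu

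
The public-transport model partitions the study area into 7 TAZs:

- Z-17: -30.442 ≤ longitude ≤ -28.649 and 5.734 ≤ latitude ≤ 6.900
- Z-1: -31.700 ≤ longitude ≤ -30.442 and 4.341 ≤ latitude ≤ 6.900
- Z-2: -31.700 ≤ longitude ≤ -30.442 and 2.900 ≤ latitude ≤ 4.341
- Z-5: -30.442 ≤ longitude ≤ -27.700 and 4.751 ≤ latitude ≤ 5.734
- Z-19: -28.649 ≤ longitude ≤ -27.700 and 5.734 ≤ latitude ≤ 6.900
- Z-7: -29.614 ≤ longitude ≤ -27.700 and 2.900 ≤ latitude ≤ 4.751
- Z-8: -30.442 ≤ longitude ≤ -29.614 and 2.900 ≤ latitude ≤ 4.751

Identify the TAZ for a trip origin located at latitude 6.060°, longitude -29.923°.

Z-17

The point has longitude = -29.923 and latitude = 6.060.
Only Z-17 satisfies -30.442 ≤ longitude ≤ -28.649 and 5.734 ≤ latitude ≤ 6.900.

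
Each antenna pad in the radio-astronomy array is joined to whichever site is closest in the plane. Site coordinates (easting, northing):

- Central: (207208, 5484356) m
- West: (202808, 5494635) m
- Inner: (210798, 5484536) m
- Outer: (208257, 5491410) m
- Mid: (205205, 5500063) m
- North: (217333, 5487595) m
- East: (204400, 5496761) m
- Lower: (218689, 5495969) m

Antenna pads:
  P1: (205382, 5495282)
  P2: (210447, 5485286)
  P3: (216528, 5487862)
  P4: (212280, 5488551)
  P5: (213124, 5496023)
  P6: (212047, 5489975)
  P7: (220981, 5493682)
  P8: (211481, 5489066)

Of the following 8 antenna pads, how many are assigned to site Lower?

P1 → East
P2 → Inner
P3 → North
P4 → Inner
P5 → Lower
P6 → Outer
P7 → Lower
P8 → Outer
2 of the 8 go to Lower.

2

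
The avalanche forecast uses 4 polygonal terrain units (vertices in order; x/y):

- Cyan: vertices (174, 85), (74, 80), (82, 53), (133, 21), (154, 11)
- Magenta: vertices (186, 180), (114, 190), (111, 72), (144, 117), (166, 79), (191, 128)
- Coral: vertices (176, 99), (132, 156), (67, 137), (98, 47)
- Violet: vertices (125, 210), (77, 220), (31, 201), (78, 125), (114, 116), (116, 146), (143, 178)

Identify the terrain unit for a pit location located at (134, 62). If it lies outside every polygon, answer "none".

Cyan

Cast a ray rightward from (134, 62). For each polygon, the edges (by vertex number in listed order) whose endpoints lie on opposite sides of y = 62, where each meets that height, and whether that is right or left of the point:
Cyan: 2–3 at x≈79.3 (left), 5–1 at x≈167.8 (right) → 1 crossing.
Magenta: no edge straddles that height → 0 crossings.
Coral: 3–4 at x≈92.8 (left), 4–1 at x≈120.5 (left) → 0 crossings.
Violet: no edge straddles that height → 0 crossings.
Only Cyan has an odd count, so the point is inside Cyan.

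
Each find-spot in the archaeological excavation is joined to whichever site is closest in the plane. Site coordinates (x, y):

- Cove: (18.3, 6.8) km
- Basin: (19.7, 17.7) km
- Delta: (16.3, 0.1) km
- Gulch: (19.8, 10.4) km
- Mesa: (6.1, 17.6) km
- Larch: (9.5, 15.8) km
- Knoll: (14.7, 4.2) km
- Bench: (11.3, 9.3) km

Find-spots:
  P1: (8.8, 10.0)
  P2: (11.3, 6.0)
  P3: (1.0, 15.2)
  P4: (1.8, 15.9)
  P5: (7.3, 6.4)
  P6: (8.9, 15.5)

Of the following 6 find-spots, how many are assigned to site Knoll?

P1 → Bench
P2 → Bench
P3 → Mesa
P4 → Mesa
P5 → Bench
P6 → Larch
0 of the 6 go to Knoll.

0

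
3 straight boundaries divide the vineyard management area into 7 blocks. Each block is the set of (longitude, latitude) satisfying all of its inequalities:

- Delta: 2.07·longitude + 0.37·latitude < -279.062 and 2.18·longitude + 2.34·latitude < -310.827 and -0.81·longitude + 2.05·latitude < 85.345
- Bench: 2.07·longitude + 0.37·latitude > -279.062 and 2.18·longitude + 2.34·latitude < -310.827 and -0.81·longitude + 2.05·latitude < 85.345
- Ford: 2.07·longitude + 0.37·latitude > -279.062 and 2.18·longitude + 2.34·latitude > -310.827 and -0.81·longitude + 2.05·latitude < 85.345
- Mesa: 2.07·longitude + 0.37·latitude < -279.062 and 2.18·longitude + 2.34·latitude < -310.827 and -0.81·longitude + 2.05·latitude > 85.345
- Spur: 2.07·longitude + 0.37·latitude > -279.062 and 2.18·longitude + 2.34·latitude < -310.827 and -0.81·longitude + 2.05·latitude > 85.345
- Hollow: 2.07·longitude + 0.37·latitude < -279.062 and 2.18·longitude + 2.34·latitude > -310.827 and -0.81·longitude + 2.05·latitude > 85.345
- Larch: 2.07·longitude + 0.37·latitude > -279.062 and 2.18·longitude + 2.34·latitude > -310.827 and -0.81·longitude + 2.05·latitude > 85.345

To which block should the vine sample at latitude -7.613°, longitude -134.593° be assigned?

Mesa

2.07·-134.593 + 0.37·-7.613 = -281.424, which is < -279.062
2.18·-134.593 + 2.34·-7.613 = -311.227, which is < -310.827
-0.81·-134.593 + 2.05·-7.613 = 93.414, which is > 85.345
This sign pattern matches Mesa.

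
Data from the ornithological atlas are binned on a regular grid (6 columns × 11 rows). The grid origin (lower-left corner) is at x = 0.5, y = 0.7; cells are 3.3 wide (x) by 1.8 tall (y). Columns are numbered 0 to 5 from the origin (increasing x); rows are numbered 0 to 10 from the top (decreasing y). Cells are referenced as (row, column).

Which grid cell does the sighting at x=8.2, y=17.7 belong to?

(1, 2)

Column index: ⌊(8.2 − 0.5) / 3.3⌋ = ⌊2.333⌋ = 2
Row offset from origin: ⌊(17.7 − 0.7) / 1.8⌋ = ⌊9.444⌋ = 9 → row 1 (counted from top)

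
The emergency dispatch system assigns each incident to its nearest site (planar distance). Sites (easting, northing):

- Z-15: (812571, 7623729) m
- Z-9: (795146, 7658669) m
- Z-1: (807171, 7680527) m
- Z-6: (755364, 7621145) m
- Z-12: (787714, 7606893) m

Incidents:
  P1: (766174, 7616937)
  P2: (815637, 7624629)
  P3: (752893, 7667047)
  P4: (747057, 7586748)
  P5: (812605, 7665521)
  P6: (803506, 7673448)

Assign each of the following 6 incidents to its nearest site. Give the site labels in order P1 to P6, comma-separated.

P1 → Z-6 (d²=134563364.00)
P2 → Z-15 (d²=10210356.00)
P3 → Z-9 (d²=1855506893.00)
P4 → Z-6 (d²=1252159858.00)
P5 → Z-1 (d²=254708392.00)
P6 → Z-1 (d²=63544466.00)

Z-6, Z-15, Z-9, Z-6, Z-1, Z-1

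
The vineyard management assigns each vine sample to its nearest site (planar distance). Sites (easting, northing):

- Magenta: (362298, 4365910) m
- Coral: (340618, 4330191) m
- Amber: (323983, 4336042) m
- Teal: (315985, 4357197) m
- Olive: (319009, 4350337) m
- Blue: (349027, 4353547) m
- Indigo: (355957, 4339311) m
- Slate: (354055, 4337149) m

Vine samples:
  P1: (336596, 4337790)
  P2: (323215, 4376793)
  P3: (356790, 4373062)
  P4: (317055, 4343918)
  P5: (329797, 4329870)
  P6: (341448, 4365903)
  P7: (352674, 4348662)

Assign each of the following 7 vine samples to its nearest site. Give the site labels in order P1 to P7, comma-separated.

Coral, Teal, Magenta, Olive, Amber, Blue, Blue

P1 → Coral (d²=73921285.00)
P2 → Teal (d²=436276116.00)
P3 → Magenta (d²=81489168.00)
P4 → Olive (d²=45021677.00)
P5 → Amber (d²=71896180.00)
P6 → Blue (d²=210111977.00)
P7 → Blue (d²=37163834.00)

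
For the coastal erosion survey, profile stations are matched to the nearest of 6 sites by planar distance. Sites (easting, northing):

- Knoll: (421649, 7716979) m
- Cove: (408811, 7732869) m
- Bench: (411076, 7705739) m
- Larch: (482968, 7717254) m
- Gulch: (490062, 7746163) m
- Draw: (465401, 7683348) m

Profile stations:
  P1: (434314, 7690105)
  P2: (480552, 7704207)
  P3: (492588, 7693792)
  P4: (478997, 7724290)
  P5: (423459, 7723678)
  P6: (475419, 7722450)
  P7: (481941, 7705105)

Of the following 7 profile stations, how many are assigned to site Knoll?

P1 → Bench
P2 → Larch
P3 → Larch
P4 → Larch
P5 → Knoll
P6 → Larch
P7 → Larch
1 of the 7 goes to Knoll.

1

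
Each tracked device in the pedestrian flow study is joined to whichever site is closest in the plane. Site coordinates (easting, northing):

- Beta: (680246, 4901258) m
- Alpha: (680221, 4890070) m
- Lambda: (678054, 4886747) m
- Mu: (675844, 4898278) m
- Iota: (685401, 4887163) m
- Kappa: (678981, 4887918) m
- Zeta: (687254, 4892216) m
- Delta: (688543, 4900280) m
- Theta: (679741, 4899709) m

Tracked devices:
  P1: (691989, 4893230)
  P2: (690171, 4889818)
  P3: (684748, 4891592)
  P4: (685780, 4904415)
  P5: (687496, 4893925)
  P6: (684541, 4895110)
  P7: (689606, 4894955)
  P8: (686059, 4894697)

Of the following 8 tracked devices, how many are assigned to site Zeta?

7

P1 → Zeta
P2 → Zeta
P3 → Zeta
P4 → Delta
P5 → Zeta
P6 → Zeta
P7 → Zeta
P8 → Zeta
7 of the 8 go to Zeta.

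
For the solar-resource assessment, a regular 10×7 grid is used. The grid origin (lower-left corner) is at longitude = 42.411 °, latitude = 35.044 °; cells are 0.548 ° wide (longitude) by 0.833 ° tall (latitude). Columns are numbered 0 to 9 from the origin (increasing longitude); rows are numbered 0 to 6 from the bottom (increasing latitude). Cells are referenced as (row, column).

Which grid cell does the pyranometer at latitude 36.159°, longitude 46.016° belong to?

(1, 6)

Column index: ⌊(46.016 − 42.411) / 0.548⌋ = ⌊6.578⌋ = 6
Row offset from origin: ⌊(36.159 − 35.044) / 0.833⌋ = ⌊1.339⌋ = 1 → row 1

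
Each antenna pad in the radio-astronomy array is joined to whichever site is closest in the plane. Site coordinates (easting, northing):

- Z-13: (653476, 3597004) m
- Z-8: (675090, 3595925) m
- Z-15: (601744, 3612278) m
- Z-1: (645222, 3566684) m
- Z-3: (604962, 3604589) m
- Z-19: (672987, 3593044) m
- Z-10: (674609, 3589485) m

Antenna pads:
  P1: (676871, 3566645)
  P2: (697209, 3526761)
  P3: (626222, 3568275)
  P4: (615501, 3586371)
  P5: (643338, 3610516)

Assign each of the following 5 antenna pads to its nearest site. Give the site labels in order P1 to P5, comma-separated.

P1 → Z-10 (d²=526782244.00)
P2 → Z-1 (d²=4296494098.00)
P3 → Z-1 (d²=363531281.00)
P4 → Z-3 (d²=442966045.00)
P5 → Z-13 (d²=285353188.00)

Z-10, Z-1, Z-1, Z-3, Z-13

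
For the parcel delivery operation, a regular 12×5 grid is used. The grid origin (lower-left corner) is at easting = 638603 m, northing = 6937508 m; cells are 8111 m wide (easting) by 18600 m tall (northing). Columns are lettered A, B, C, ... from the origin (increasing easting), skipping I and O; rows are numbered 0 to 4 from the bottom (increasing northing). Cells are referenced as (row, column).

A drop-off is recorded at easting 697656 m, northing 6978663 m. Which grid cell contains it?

(2, H)

Column index: ⌊(697656 − 638603) / 8111⌋ = ⌊7.281⌋ = 7 → column H
Row offset from origin: ⌊(6978663 − 6937508) / 18600⌋ = ⌊2.213⌋ = 2 → row 2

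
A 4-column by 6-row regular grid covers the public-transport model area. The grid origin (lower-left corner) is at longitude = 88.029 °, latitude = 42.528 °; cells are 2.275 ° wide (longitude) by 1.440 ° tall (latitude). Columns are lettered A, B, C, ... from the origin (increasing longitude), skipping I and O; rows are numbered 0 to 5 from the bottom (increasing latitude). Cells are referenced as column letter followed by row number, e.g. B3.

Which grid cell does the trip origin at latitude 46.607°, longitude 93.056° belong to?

C2

Column index: ⌊(93.056 − 88.029) / 2.275⌋ = ⌊2.210⌋ = 2 → column C
Row offset from origin: ⌊(46.607 − 42.528) / 1.440⌋ = ⌊2.833⌋ = 2 → row 2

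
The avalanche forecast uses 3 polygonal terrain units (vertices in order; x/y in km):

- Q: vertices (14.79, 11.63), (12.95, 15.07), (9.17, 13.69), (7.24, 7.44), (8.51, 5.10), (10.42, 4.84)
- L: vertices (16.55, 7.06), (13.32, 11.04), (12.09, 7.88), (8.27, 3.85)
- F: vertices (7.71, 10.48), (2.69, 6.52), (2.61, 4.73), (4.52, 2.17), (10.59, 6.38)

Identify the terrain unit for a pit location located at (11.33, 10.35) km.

Q

Cast a ray rightward from (11.33, 10.35). For each polygon, the edges (by vertex number in listed order) whose endpoints lie on opposite sides of y = 10.35, where each meets that height, and whether that is right or left of the point:
Q: 3–4 at x≈8.139 (left), 6–1 at x≈13.966 (right) → 1 crossing.
L: 1–2 at x≈13.880 (right), 2–3 at x≈13.051 (right) → 2 crossings.
F: 1–2 at x≈7.545 (left), 5–1 at x≈7.801 (left) → 0 crossings.
Only Q has an odd count, so the point is inside Q.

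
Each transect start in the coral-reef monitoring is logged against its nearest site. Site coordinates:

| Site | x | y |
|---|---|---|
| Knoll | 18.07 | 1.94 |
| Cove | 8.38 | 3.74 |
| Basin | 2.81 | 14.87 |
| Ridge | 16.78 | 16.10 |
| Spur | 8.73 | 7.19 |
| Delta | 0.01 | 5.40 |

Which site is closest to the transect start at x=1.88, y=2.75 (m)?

Squared distances to each site:
Knoll: 262.772; Cove: 43.230; Basin: 147.759; Ridge: 400.233; Spur: 66.636; Delta: 10.519.
Minimum at Delta.

Delta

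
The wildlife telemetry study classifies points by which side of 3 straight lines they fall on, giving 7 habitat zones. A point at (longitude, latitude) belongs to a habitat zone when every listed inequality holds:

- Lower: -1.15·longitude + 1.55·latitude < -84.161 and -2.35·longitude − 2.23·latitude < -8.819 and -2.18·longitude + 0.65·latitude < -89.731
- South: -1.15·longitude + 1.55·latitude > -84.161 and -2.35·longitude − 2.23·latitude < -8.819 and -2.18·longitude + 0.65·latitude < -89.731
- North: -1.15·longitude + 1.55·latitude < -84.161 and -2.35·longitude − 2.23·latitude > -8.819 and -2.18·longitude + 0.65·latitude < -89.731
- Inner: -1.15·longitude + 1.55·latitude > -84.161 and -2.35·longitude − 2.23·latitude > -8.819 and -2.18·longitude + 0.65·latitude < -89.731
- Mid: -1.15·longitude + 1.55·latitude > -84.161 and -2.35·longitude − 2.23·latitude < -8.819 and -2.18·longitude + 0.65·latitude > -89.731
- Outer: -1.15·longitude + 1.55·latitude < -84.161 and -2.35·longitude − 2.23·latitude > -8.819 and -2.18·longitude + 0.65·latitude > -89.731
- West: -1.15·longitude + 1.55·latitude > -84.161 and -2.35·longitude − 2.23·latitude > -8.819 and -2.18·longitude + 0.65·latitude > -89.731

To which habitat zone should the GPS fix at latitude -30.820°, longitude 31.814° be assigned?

-1.15·31.814 + 1.55·-30.820 = -84.357, which is < -84.161
-2.35·31.814 − 2.23·-30.820 = -6.034, which is > -8.819
-2.18·31.814 + 0.65·-30.820 = -89.388, which is > -89.731
This sign pattern matches Outer.

Outer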